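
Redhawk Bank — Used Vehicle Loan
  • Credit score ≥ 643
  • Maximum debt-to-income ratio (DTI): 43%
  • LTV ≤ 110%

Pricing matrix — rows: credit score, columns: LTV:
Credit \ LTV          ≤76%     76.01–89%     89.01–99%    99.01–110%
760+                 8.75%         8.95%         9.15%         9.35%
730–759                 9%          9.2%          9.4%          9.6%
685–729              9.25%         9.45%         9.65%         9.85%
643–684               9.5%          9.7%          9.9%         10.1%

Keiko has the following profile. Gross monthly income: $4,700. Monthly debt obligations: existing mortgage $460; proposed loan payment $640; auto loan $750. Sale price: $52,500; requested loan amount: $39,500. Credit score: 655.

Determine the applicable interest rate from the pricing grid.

9.5%

Credit score 655 ≥ 643; Total monthly debts = (460 + 640 + 750) = 1,850. DTI = 1,850/4,700 = 39.4% ≤ 43%
LTV: 39,500 ÷ 52,500 = 75.2%, within 110% cap
Score 655 is in the 643–684 band; LTV 75.2% is in the ≤76% band → 9.5%.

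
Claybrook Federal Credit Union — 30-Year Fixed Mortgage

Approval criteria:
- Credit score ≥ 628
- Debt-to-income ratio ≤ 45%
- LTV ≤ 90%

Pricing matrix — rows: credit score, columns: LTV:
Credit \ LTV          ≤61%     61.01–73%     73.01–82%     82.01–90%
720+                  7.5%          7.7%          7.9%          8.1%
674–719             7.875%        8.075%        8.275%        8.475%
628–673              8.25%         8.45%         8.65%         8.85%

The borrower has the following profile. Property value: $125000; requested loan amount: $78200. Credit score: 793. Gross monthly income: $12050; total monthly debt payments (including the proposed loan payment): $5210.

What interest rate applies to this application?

7.7%

Credit score 793 ≥ 628; DTI = 5,210/12,050 = 43.2% ≤ 45%
Loan-to-value = 78,200/125,000 = 62.6% — pass (90% max)
Row: 793 falls in 720+. Column: 62.6% falls in 61.01–73%. Rate = 7.7%.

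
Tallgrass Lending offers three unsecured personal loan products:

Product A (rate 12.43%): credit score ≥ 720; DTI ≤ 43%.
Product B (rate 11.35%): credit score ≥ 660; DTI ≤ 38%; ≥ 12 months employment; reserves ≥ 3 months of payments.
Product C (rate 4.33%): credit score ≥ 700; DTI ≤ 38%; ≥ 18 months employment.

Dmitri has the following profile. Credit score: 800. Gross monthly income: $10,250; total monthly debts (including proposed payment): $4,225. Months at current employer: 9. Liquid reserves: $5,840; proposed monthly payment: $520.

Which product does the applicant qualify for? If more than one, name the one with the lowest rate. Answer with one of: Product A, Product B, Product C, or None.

DTI = 4,225/10,250 = 41.2%.
Reserves = 5,840/520 = 11.2 months.
Product A: score 800 ≥ 720; DTI 41.2% ≤ 43% → qualifies.
Product B: score 800 ≥ 660; DTI 41.2% > 38%; employment 9 < 12 mo; reserves 11.2 ≥ 3 mo → does not qualify.
Product C: score 800 ≥ 700; DTI 41.2% > 38%; employment 9 < 18 mo → does not qualify.

Product A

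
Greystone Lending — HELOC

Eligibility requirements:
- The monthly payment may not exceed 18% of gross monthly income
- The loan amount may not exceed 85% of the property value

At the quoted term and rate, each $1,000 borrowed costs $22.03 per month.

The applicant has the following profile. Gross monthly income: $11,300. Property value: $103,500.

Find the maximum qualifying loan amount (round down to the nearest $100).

$87,900

Payment cap: 18% × $11,300 = $2,034/month.
At $22.03 per $1,000, that supports 2,034/22.03 × 1,000 ≈ $92,328 → $92,300.
LTV cap: 85% × $103,500 = $87,975 → $87,900.
Binding constraint: loan-to-value.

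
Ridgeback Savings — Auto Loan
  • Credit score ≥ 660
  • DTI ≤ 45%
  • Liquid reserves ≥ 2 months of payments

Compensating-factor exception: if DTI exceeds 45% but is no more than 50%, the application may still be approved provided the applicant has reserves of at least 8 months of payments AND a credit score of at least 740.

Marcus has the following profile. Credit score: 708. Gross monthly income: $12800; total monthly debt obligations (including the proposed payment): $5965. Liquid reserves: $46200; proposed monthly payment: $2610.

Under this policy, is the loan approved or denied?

Credit score 708 ≥ 660 (meets base)
DTI: 5,965 ÷ 12,800 = 46.6%, over the 45% base limit.
Reserves = 46,200/2,610 = 17.7 months ≥ 2
DTI 46.6% is within the 45%–50% exception band; checking compensating factors.
Reserves 17.7 ≥ 8 months; credit score 708 < 740.
Override conditions not both satisfied; exception does not apply.

Denied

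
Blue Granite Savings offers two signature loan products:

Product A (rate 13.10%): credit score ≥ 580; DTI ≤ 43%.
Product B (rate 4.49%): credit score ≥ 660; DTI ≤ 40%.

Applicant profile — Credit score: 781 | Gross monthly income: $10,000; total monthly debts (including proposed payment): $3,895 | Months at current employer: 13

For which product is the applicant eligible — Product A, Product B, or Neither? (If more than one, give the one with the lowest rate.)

Product B

DTI = 3,895/10,000 = 39%.
Product A: score 781 ≥ 580; DTI 39% ≤ 43% → qualifies.
Product B: score 781 ≥ 660; DTI 39% ≤ 40% → qualifies.
Qualifying: Product A, Product B. Lowest rate is 4.49% → Product B.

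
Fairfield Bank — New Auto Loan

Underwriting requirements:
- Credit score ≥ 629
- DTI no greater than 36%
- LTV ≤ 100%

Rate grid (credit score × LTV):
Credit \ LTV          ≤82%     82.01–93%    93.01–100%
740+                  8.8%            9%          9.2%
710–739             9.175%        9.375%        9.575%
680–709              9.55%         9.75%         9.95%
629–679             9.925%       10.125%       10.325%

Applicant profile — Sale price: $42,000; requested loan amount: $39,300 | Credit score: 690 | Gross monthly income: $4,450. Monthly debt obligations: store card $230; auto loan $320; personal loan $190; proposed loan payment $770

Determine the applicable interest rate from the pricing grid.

Credit score 690 ≥ 629; Total monthly debts = (230 + 320 + 190 + 770) = 1,510. Debt-to-income = 1,510/4,450 = 33.9% — meets 36% limit
LTV = 39,300/42,000 = 93.6% ≤ 100%
Score 690 is in the 680–709 band; LTV 93.6% is in the 93.01–100% band → 9.95%.

9.95%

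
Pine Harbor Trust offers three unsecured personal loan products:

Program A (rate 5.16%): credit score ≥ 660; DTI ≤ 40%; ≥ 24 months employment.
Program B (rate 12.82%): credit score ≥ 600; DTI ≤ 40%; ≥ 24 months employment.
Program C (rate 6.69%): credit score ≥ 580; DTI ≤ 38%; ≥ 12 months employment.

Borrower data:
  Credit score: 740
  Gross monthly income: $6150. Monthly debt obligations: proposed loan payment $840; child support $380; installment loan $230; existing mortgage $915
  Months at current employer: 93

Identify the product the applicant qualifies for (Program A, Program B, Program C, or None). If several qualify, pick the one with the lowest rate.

Program A

Total debts = (840 + 380 + 230 + 915) = 2,365; DTI = 2,365/6,150 = 38.5%.
Program A: score 740 ≥ 660; DTI 38.5% ≤ 40%; employment 93 ≥ 24 mo → qualifies.
Program B: score 740 ≥ 600; DTI 38.5% ≤ 40%; employment 93 ≥ 24 mo → qualifies.
Program C: score 740 ≥ 580; DTI 38.5% > 38%; employment 93 ≥ 12 mo → does not qualify.
Qualifying: Program A, Program B. Lowest rate is 5.16% → Program A.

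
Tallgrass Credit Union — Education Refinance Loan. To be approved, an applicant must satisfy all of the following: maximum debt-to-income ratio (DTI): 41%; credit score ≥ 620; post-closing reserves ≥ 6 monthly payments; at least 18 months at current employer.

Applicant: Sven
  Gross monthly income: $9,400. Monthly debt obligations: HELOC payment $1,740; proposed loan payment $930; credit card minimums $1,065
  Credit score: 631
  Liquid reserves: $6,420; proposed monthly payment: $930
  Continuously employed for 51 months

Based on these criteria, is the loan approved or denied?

Total monthly debts = (1,740 + 930 + 1,065) = 3,735. DTI: 3,735 ÷ 9,400 = 39.7%, within the 41% cap
Credit score 631 ≥ 620 (meets)
Liquid reserves cover 6,420/930 = 6.9 months — ≥ 6 required
Employment 51 ≥ 18 months
All criteria satisfied.

Approved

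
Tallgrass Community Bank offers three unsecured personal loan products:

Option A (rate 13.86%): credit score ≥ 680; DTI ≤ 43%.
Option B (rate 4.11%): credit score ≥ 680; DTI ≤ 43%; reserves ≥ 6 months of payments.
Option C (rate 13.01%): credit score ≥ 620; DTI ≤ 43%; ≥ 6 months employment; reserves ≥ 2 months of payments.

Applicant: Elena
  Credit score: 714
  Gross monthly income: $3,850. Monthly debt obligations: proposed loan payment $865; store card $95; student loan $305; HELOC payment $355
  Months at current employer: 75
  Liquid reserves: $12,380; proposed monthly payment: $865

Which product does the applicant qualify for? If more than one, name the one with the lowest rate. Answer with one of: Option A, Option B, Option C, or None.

Option B

Total debts = (865 + 95 + 305 + 355) = 1,620; DTI = 1,620/3,850 = 42.1%.
Reserves = 12,380/865 = 14.3 months.
Option A: score 714 ≥ 680; DTI 42.1% ≤ 43% → qualifies.
Option B: score 714 ≥ 680; DTI 42.1% ≤ 43%; reserves 14.3 ≥ 6 mo → qualifies.
Option C: score 714 ≥ 620; DTI 42.1% ≤ 43%; employment 75 ≥ 6 mo; reserves 14.3 ≥ 2 mo → qualifies.
Qualifying: Option A, Option B, Option C. Lowest rate is 4.11% → Option B.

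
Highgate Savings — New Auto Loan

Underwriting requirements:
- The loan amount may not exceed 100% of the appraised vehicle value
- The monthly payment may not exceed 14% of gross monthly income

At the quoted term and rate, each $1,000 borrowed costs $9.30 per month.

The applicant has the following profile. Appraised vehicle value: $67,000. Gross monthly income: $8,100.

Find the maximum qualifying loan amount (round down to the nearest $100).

Payment cap: 14% × $8,100 = $1,134/month.
At $9.30 per $1,000, that supports 1,134/9.30 × 1,000 ≈ $121,935 → $121,900.
LTV cap: 100% × $67,000 = $67,000 → $67,000.
Binding constraint: loan-to-value.

$67,000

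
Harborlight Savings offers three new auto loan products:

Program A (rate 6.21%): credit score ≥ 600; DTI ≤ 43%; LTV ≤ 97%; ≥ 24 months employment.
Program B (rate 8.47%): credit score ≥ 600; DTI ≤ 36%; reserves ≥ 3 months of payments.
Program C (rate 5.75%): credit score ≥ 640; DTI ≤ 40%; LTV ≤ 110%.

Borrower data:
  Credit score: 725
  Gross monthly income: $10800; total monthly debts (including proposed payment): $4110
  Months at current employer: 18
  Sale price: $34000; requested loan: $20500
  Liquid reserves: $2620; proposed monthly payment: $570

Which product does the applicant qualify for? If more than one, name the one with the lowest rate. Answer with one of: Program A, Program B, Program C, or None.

DTI = 4,110/10,800 = 38.1%.
LTV = 20,500/34,000 = 60.3%.
Reserves = 2,620/570 = 4.6 months.
Program A: score 725 ≥ 600; DTI 38.1% ≤ 43%; LTV 60.3% ≤ 97%; employment 18 < 24 mo → does not qualify.
Program B: score 725 ≥ 600; DTI 38.1% > 36%; reserves 4.6 ≥ 3 mo → does not qualify.
Program C: score 725 ≥ 640; DTI 38.1% ≤ 40%; LTV 60.3% ≤ 110% → qualifies.

Program C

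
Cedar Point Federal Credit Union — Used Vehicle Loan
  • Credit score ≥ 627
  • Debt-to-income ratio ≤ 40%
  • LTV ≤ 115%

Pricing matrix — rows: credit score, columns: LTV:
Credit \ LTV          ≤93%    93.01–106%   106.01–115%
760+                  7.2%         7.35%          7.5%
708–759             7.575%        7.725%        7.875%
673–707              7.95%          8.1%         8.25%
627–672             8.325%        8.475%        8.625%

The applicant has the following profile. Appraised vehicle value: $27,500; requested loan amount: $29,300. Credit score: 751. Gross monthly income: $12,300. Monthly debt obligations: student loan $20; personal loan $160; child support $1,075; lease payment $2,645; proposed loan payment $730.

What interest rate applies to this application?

7.875%

Credit score 751 ≥ 627; Total monthly debts = (20 + 160 + 1,075 + 2,645 + 730) = 4,630. DTI: 4,630 ÷ 12,300 = 37.6%, within the 40% cap
Loan-to-value = 29,300/27,500 = 106.5% — pass (115% max)
Credit 751 → row 708–759; LTV 106.5% → column 106.01–115%. Grid cell → 7.875%.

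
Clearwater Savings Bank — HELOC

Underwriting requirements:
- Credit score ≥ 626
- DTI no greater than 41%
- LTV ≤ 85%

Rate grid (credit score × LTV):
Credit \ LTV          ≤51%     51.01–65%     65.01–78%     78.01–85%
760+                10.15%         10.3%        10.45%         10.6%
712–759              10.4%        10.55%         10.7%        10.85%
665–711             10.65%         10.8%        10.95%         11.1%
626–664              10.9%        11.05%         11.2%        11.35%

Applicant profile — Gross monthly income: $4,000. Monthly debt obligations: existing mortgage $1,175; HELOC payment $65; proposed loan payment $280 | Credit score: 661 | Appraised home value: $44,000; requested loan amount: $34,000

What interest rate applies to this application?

Credit score 661 ≥ 626; Total monthly debts = (1,175 + 65 + 280) = 1,520. DTI: 1,520 ÷ 4,000 = 38%, within the 41% cap
LTV = 34,000/44,000 = 77.3% ≤ 85%
Score 661 is in the 626–664 band; LTV 77.3% is in the 65.01–78% band → 11.2%.

11.2%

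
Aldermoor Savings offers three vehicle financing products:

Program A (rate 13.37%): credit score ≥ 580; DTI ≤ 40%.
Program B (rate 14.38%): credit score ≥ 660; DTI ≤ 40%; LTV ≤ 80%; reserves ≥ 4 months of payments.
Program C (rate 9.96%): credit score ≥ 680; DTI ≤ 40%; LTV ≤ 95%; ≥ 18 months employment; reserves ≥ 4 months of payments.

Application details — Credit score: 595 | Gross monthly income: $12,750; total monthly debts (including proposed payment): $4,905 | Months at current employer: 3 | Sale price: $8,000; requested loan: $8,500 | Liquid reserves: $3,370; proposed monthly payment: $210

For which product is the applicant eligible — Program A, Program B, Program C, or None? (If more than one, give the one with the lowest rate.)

DTI = 4,905/12,750 = 38.5%.
LTV = 8,500/8,000 = 106.2%.
Reserves = 3,370/210 = 16.0 months.
Program A: score 595 ≥ 580; DTI 38.5% ≤ 40% → qualifies.
Program B: score 595 < 660; DTI 38.5% ≤ 40%; LTV 106.2% > 80%; reserves 16.0 ≥ 4 mo → does not qualify.
Program C: score 595 < 680; DTI 38.5% ≤ 40%; LTV 106.2% > 95%; employment 3 < 18 mo; reserves 16.0 ≥ 4 mo → does not qualify.

Program A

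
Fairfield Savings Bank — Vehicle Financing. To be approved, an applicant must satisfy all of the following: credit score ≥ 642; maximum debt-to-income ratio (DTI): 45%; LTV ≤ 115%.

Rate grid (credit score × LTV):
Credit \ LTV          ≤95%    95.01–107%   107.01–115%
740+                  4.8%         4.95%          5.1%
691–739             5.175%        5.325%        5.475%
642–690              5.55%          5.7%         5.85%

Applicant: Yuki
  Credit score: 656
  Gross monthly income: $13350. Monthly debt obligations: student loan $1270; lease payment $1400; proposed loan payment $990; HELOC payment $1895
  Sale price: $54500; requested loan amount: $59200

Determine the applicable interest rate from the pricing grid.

5.85%

Credit score 656 ≥ 642; Total monthly debts = (1,270 + 1,400 + 990 + 1,895) = 5,555. Debt-to-income = 5,555/13,350 = 41.6% — meets 45% limit
Loan-to-value = 59,200/54,500 = 108.6% — pass (115% max)
Credit 656 → row 642–690; LTV 108.6% → column 107.01–115%. Grid cell → 5.85%.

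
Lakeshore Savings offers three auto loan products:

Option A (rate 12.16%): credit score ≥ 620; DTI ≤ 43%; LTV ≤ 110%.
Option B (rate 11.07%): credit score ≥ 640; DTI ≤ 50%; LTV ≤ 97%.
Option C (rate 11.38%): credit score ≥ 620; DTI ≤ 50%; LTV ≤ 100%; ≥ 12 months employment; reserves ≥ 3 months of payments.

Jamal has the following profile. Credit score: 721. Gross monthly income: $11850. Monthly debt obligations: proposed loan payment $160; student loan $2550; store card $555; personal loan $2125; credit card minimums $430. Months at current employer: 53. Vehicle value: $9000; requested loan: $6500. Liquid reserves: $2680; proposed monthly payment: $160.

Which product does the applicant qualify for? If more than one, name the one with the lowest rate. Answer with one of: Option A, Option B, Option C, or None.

Total debts = (160 + 2,550 + 555 + 2,125 + 430) = 5,820; DTI = 5,820/11,850 = 49.1%.
LTV = 6,500/9,000 = 72.2%.
Reserves = 2,680/160 = 16.8 months.
Option A: score 721 ≥ 620; DTI 49.1% > 43%; LTV 72.2% ≤ 110% → does not qualify.
Option B: score 721 ≥ 640; DTI 49.1% ≤ 50%; LTV 72.2% ≤ 97% → qualifies.
Option C: score 721 ≥ 620; DTI 49.1% ≤ 50%; LTV 72.2% ≤ 100%; employment 53 ≥ 12 mo; reserves 16.8 ≥ 3 mo → qualifies.
Qualifying: Option B, Option C. Lowest rate is 11.07% → Option B.

Option B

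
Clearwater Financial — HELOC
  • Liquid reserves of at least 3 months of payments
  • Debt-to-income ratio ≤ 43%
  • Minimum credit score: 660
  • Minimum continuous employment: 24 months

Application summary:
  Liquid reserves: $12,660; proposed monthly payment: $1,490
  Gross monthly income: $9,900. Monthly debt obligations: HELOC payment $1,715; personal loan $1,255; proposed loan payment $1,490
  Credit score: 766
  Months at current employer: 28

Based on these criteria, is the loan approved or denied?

Denied

Reserves = 12,660/1,490 = 8.5 months ≥ 3
Total monthly debts = (1,715 + 1,255 + 1,490) = 4,460. Debt-to-income = 4,460/9,900 = 45.1% — over 43% limit
Credit score 766 ≥ 660 (meets)
Employment 28 ≥ 24 months
Fails on DTI.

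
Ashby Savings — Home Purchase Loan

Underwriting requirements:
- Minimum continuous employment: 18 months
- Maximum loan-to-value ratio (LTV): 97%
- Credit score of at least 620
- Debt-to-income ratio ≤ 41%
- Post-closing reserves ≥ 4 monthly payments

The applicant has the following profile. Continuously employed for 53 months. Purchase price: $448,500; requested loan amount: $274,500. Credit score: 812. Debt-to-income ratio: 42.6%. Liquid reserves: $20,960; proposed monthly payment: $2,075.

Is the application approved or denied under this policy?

Denied

Employment 53 ≥ 18 months
LTV: 274,500 ÷ 448,500 = 61.2%, within 97% cap
Credit score 812 ≥ 620 (meets)
DTI 42.6% > 41%
Reserves: 20,960 ÷ 2,075 = 10.1 months (meets 4-month minimum)
Fails on DTI.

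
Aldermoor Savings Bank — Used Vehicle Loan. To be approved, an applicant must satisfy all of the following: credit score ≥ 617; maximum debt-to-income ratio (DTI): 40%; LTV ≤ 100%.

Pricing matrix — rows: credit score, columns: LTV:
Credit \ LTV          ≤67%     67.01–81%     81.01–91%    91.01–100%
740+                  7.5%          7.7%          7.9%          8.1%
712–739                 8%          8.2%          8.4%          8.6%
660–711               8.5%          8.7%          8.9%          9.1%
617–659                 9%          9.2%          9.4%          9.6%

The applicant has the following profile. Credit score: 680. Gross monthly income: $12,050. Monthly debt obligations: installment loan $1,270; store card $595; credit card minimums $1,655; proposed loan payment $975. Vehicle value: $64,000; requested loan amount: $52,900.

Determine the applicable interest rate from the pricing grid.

Credit score 680 ≥ 617; Total monthly debts = (1,270 + 595 + 1,655 + 975) = 4,495. DTI: 4,495 ÷ 12,050 = 37.3%, within the 40% cap
LTV: 52,900 ÷ 64,000 = 82.7%, within 100% cap
Score 680 is in the 660–711 band; LTV 82.7% is in the 81.01–91% band → 8.9%.

8.9%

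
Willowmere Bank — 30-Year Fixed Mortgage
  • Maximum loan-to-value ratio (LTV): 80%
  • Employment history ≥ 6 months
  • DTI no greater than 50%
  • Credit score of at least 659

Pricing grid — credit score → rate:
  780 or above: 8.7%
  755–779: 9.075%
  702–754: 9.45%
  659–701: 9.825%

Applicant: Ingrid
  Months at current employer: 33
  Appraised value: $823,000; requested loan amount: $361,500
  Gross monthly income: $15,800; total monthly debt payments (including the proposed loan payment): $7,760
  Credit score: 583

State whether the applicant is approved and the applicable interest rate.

Denied

Credit score 583 < 659 (below minimum)
DTI = 7,760/15,800 = 49.1% ≤ 50%
LTV: 361,500 ÷ 823,000 = 43.9%, within 80% cap
Employment 33 ≥ 6 months
Not all requirements met → denied.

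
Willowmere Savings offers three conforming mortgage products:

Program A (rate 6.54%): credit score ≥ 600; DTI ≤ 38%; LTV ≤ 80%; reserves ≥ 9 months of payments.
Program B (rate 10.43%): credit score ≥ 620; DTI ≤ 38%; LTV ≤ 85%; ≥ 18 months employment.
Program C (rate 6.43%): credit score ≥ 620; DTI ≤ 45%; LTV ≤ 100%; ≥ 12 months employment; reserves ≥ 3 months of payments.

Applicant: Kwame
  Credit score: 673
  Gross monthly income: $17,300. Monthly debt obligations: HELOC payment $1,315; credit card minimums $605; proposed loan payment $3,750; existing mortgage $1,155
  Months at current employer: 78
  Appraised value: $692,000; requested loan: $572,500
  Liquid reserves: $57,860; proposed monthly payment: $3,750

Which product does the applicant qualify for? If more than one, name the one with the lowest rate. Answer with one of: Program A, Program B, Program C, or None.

Program C

Total debts = (1,315 + 605 + 3,750 + 1,155) = 6,825; DTI = 6,825/17,300 = 39.5%.
LTV = 572,500/692,000 = 82.7%.
Reserves = 57,860/3,750 = 15.4 months.
Program A: score 673 ≥ 600; DTI 39.5% > 38%; LTV 82.7% > 80%; reserves 15.4 ≥ 9 mo → does not qualify.
Program B: score 673 ≥ 620; DTI 39.5% > 38%; LTV 82.7% ≤ 85%; employment 78 ≥ 18 mo → does not qualify.
Program C: score 673 ≥ 620; DTI 39.5% ≤ 45%; LTV 82.7% ≤ 100%; employment 78 ≥ 12 mo; reserves 15.4 ≥ 3 mo → qualifies.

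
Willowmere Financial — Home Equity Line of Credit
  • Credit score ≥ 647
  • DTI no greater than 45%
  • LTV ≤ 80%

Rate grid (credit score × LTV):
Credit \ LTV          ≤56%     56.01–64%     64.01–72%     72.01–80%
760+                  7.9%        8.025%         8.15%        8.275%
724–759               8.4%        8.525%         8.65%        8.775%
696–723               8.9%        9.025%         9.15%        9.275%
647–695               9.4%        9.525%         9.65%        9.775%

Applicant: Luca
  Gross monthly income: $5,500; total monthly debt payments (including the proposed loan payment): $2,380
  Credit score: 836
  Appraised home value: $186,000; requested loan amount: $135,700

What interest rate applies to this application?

Credit score 836 ≥ 647; DTI: 2,380 ÷ 5,500 = 43.3%, within the 45% cap
LTV: 135,700 ÷ 186,000 = 73%, within 80% cap
Row: 836 falls in 760+. Column: 73% falls in 72.01–80%. Rate = 8.275%.

8.275%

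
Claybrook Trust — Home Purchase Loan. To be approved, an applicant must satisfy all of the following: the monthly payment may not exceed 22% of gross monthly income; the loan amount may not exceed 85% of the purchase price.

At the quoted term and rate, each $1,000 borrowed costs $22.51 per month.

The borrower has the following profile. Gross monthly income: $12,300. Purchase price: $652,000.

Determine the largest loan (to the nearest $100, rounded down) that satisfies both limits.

Payment cap: 22% × $12,300 = $2,706/month.
At $22.51 per $1,000, that supports 2,706/22.51 × 1,000 ≈ $120,213 → $120,200.
LTV cap: 85% × $652,000 = $554,200 → $554,200.
Binding constraint: payment-to-income.

$120,200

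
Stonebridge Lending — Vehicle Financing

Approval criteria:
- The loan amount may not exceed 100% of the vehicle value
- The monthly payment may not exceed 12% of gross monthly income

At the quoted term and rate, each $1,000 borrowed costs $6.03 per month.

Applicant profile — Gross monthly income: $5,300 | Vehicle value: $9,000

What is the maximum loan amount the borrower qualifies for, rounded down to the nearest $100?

$9,000

Payment cap: 12% × $5,300 = $636/month.
At $6.03 per $1,000, that supports 636/6.03 × 1,000 ≈ $105,472 → $105,400.
LTV cap: 100% × $9,000 = $9,000 → $9,000.
Binding constraint: loan-to-value.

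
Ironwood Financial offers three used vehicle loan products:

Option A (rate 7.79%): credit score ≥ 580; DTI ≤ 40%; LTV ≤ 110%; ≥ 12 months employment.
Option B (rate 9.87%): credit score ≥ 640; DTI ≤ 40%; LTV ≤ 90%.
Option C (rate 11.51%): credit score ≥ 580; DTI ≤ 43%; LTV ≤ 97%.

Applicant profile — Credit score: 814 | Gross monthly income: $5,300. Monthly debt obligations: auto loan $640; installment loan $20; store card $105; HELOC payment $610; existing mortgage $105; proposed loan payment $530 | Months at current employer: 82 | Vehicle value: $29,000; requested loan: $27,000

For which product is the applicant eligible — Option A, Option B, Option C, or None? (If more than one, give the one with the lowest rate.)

Option A

Total debts = (640 + 20 + 105 + 610 + 105 + 530) = 2,010; DTI = 2,010/5,300 = 37.9%.
LTV = 27,000/29,000 = 93.1%.
Option A: score 814 ≥ 580; DTI 37.9% ≤ 40%; LTV 93.1% ≤ 110%; employment 82 ≥ 12 mo → qualifies.
Option B: score 814 ≥ 640; DTI 37.9% ≤ 40%; LTV 93.1% > 90% → does not qualify.
Option C: score 814 ≥ 580; DTI 37.9% ≤ 43%; LTV 93.1% ≤ 97% → qualifies.
Qualifying: Option A, Option C. Lowest rate is 7.79% → Option A.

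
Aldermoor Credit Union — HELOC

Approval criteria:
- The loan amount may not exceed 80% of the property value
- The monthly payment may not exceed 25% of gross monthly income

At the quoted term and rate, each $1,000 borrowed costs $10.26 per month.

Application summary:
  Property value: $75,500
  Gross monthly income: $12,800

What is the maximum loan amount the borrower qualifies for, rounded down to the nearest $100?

$60,400

Payment cap: 25% × $12,800 = $3,200/month.
At $10.26 per $1,000, that supports 3,200/10.26 × 1,000 ≈ $311,890 → $311,800.
LTV cap: 80% × $75,500 = $60,400 → $60,400.
Binding constraint: loan-to-value.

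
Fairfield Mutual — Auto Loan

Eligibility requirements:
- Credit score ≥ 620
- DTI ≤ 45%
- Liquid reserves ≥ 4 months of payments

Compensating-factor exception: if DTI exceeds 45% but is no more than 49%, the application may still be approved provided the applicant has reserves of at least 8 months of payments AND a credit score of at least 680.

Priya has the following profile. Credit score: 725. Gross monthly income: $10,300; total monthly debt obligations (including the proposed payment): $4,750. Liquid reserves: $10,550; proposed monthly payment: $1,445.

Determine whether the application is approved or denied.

Denied

Credit score 725 ≥ 620 (meets base)
DTI: 4,750 ÷ 10,300 = 46.1%, over the 45% base limit.
Reserves = 10,550/1,445 = 7.3 months ≥ 4
46.1% falls in the override range (45%–49%), so the compensating-factor test applies.
Reserves 7.3 < 8 months; credit score 725 ≥ 680.
Compensating-factor requirement not fully met.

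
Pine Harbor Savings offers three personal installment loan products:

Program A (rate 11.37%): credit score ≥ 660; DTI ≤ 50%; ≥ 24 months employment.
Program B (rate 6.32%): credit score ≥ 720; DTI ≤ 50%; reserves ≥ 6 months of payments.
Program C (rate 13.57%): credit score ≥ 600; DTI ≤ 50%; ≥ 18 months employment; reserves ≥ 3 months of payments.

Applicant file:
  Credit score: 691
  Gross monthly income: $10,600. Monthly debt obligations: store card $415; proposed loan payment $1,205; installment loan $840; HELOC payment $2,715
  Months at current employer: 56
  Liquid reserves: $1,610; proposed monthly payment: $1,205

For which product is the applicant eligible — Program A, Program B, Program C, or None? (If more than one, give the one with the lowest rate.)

Program A

Total debts = (415 + 1,205 + 840 + 2,715) = 5,175; DTI = 5,175/10,600 = 48.8%.
Reserves = 1,610/1,205 = 1.3 months.
Program A: score 691 ≥ 660; DTI 48.8% ≤ 50%; employment 56 ≥ 24 mo → qualifies.
Program B: score 691 < 720; DTI 48.8% ≤ 50%; reserves 1.3 < 6 mo → does not qualify.
Program C: score 691 ≥ 600; DTI 48.8% ≤ 50%; employment 56 ≥ 18 mo; reserves 1.3 < 3 mo → does not qualify.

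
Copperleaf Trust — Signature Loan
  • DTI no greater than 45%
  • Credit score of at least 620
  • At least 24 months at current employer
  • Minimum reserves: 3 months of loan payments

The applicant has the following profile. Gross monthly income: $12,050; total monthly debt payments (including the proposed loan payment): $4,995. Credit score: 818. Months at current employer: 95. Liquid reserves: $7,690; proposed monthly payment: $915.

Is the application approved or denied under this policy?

DTI = 4,995/12,050 = 41.5% ≤ 45%
Credit score 818 ≥ 620 (meets)
Employment 95 ≥ 24 months
Reserves = 7,690/915 = 8.4 months ≥ 3
All criteria satisfied.

Approved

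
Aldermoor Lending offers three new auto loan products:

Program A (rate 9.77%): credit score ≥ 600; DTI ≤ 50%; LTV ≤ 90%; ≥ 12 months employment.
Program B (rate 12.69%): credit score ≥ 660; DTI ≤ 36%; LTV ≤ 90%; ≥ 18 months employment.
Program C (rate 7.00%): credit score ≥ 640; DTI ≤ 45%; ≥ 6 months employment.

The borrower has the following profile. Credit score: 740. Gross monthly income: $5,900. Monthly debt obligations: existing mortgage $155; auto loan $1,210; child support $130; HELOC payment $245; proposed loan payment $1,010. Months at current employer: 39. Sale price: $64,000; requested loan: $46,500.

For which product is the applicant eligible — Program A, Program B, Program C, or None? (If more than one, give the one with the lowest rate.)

Program A

Total debts = (155 + 1,210 + 130 + 245 + 1,010) = 2,750; DTI = 2,750/5,900 = 46.6%.
LTV = 46,500/64,000 = 72.7%.
Program A: score 740 ≥ 600; DTI 46.6% ≤ 50%; LTV 72.7% ≤ 90%; employment 39 ≥ 12 mo → qualifies.
Program B: score 740 ≥ 660; DTI 46.6% > 36%; LTV 72.7% ≤ 90%; employment 39 ≥ 18 mo → does not qualify.
Program C: score 740 ≥ 640; DTI 46.6% > 45%; employment 39 ≥ 6 mo → does not qualify.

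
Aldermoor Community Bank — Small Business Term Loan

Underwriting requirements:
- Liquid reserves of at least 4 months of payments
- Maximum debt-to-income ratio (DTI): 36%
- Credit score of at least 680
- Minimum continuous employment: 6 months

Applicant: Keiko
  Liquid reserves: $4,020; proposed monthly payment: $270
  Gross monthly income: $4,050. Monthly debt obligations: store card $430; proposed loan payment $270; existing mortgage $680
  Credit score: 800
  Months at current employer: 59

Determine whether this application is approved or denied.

Approved

Reserves: 4,020 ÷ 270 = 14.9 months (meets 4-month minimum)
Total monthly debts = (430 + 270 + 680) = 1,380. DTI: 1,380 ÷ 4,050 = 34.1%, within the 36% cap
Credit score 800 ≥ 680 (meets)
Employment 59 ≥ 6 months
All criteria satisfied.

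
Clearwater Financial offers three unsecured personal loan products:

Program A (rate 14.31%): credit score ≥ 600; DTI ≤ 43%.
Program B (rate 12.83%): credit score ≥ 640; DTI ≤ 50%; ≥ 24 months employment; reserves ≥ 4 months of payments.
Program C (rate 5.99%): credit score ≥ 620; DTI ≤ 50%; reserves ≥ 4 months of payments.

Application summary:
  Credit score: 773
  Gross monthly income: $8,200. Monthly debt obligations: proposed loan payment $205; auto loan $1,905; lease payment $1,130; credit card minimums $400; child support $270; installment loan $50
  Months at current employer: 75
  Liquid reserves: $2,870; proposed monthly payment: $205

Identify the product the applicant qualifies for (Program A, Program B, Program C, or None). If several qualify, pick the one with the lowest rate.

Program C

Total debts = (205 + 1,905 + 1,130 + 400 + 270 + 50) = 3,960; DTI = 3,960/8,200 = 48.3%.
Reserves = 2,870/205 = 14.0 months.
Program A: score 773 ≥ 600; DTI 48.3% > 43% → does not qualify.
Program B: score 773 ≥ 640; DTI 48.3% ≤ 50%; employment 75 ≥ 24 mo; reserves 14.0 ≥ 4 mo → qualifies.
Program C: score 773 ≥ 620; DTI 48.3% ≤ 50%; reserves 14.0 ≥ 4 mo → qualifies.
Qualifying: Program B, Program C. Lowest rate is 5.99% → Program C.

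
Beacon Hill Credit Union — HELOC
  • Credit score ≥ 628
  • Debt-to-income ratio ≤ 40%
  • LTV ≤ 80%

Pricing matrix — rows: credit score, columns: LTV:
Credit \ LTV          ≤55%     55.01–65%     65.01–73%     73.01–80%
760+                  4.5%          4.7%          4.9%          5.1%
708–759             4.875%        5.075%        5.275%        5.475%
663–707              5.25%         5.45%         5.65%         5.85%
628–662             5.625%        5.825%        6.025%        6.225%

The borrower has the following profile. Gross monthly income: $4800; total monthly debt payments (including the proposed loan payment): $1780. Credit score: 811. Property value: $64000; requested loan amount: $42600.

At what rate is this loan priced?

Credit score 811 ≥ 628; DTI = 1,780/4,800 = 37.1% ≤ 40%
LTV: 42,600 ÷ 64,000 = 66.6%, within 80% cap
Credit 811 → row 760+; LTV 66.6% → column 65.01–73%. Grid cell → 4.9%.

4.9%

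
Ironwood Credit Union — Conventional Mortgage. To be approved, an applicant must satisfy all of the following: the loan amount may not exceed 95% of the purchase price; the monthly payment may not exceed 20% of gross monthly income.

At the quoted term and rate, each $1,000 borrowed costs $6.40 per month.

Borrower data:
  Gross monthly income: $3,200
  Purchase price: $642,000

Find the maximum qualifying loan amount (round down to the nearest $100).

Payment cap: 20% × $3,200 = $640/month.
At $6.40 per $1,000, that supports 640/6.40 × 1,000 ≈ $100,000 → $100,000.
LTV cap: 95% × $642,000 = $609,900 → $609,900.
Binding constraint: payment-to-income.

$100,000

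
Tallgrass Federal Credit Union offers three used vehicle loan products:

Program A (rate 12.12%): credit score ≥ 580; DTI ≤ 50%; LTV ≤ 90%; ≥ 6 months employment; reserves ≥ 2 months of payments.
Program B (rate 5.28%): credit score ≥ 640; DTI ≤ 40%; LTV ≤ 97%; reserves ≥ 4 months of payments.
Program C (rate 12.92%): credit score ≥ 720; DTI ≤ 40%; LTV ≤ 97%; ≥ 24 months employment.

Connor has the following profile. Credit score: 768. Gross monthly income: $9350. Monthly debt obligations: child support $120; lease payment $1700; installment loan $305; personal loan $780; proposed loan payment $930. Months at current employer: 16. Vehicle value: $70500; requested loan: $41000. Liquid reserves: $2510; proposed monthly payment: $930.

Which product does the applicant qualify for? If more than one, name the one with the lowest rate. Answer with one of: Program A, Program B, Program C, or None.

Total debts = (120 + 1,700 + 305 + 780 + 930) = 3,835; DTI = 3,835/9,350 = 41%.
LTV = 41,000/70,500 = 58.2%.
Reserves = 2,510/930 = 2.7 months.
Program A: score 768 ≥ 580; DTI 41% ≤ 50%; LTV 58.2% ≤ 90%; employment 16 ≥ 6 mo; reserves 2.7 ≥ 2 mo → qualifies.
Program B: score 768 ≥ 640; DTI 41% > 40%; LTV 58.2% ≤ 97%; reserves 2.7 < 4 mo → does not qualify.
Program C: score 768 ≥ 720; DTI 41% > 40%; LTV 58.2% ≤ 97%; employment 16 < 24 mo → does not qualify.

Program A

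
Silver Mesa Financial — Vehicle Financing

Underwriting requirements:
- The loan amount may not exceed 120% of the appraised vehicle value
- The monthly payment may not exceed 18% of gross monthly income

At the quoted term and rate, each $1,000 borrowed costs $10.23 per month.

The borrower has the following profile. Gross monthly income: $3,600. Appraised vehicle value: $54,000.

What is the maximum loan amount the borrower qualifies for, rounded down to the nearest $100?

Payment cap: 18% × $3,600 = $648/month.
At $10.23 per $1,000, that supports 648/10.23 × 1,000 ≈ $63,343 → $63,300.
LTV cap: 120% × $54,000 = $64,800 → $64,800.
Binding constraint: payment-to-income.

$63,300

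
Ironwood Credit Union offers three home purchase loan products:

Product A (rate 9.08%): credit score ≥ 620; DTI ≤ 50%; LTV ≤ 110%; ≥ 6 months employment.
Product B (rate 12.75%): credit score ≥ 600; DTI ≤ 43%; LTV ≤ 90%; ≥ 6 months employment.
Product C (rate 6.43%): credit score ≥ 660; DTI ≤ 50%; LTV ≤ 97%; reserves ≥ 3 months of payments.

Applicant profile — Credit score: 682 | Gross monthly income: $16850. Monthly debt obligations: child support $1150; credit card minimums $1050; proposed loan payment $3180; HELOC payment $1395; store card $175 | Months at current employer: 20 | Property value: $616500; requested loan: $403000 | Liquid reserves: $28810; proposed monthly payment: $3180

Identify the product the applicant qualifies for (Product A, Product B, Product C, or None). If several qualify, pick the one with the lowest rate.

Total debts = (1,150 + 1,050 + 3,180 + 1,395 + 175) = 6,950; DTI = 6,950/16,850 = 41.2%.
LTV = 403,000/616,500 = 65.4%.
Reserves = 28,810/3,180 = 9.1 months.
Product A: score 682 ≥ 620; DTI 41.2% ≤ 50%; LTV 65.4% ≤ 110%; employment 20 ≥ 6 mo → qualifies.
Product B: score 682 ≥ 600; DTI 41.2% ≤ 43%; LTV 65.4% ≤ 90%; employment 20 ≥ 6 mo → qualifies.
Product C: score 682 ≥ 660; DTI 41.2% ≤ 50%; LTV 65.4% ≤ 97%; reserves 9.1 ≥ 3 mo → qualifies.
Qualifying: Product A, Product B, Product C. Lowest rate is 6.43% → Product C.

Product C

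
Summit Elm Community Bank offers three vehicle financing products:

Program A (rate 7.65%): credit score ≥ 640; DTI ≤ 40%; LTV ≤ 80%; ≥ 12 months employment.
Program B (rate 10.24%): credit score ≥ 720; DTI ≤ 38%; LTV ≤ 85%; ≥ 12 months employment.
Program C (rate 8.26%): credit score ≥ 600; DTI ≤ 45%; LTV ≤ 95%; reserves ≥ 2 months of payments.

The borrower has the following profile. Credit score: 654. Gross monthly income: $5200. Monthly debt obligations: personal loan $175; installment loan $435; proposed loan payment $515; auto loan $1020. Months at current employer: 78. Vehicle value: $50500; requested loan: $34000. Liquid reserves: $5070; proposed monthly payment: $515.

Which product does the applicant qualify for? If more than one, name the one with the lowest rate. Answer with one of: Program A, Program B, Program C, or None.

Total debts = (175 + 435 + 515 + 1,020) = 2,145; DTI = 2,145/5,200 = 41.2%.
LTV = 34,000/50,500 = 67.3%.
Reserves = 5,070/515 = 9.8 months.
Program A: score 654 ≥ 640; DTI 41.2% > 40%; LTV 67.3% ≤ 80%; employment 78 ≥ 12 mo → does not qualify.
Program B: score 654 < 720; DTI 41.2% > 38%; LTV 67.3% ≤ 85%; employment 78 ≥ 12 mo → does not qualify.
Program C: score 654 ≥ 600; DTI 41.2% ≤ 45%; LTV 67.3% ≤ 95%; reserves 9.8 ≥ 2 mo → qualifies.

Program C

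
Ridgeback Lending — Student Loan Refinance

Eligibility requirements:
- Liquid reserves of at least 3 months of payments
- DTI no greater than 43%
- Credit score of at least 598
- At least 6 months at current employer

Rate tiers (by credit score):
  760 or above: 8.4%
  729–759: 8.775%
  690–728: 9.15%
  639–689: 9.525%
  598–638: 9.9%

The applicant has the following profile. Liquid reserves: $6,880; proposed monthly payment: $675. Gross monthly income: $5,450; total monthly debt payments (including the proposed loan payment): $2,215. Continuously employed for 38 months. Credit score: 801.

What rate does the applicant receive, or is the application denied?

Approved at 8.4%

Credit score 801 ≥ 598 (meets minimum)
Reserves: 6,880 ÷ 675 = 10.2 months (meets 3-month minimum)
Employment 38 ≥ 6 months
Debt-to-income = 2,215/5,450 = 40.6% — meets 43% limit
All requirements met. Score 801 falls in the 760 or above tier → 8.4%.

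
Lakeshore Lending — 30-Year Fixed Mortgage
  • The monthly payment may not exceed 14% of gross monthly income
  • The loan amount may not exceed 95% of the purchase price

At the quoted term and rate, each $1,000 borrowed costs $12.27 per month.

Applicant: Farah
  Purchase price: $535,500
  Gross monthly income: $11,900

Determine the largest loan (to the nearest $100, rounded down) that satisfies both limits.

$135,700

Payment cap: 14% × $11,900 = $1,666/month.
At $12.27 per $1,000, that supports 1,666/12.27 × 1,000 ≈ $135,778 → $135,700.
LTV cap: 95% × $535,500 = $508,725 → $508,700.
Binding constraint: payment-to-income.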